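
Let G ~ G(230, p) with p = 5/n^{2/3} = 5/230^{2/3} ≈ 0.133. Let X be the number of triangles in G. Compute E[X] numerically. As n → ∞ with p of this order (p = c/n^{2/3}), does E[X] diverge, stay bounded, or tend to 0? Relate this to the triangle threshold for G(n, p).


Number of potential triangles: C(230, 3) = 2001460.
Each occurs with probability p³ ≈ (0.133)³ ≈ 2.36295e-03.
By linearity: E[X] = C(230, 3)·p³ ≈ 2001460 · 2.36295e-03 ≈ 4729.348.
Since α = 2/3 < 1, p = c/n^{2/3} ≫ 1/n is above the triangle threshold p ~ 1/n. Asymptotically E[X] ~ (c³/6)·n^{3(1−α)} = (5³/6)·n^{1} → ∞; triangles are abundant w.h.p.

E[X] ≈ 4729.348; in regime p = Θ(1/n^{2/3}) E[X] diverges (above the triangle threshold p ~ 1/n).


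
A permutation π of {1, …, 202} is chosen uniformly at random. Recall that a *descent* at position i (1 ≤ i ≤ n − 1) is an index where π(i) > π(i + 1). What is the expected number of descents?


Write X = Σ X_I over i = 1, …, 201, with X_I the indicator of one descent.
There are 201 indicators.
For each fixed i, the pair (π(i), π(i+1)) is a uniformly random ordered pair of distinct values from {1, …, 202}; by symmetry P[π(i) > π(i+1)] = 1/2.
By linearity: E[X] = 201 · (1/2) = (202 − 1) · (1/2) = 201/2 ≈ 100.500.

E[X] = 201/2 = 100.500.


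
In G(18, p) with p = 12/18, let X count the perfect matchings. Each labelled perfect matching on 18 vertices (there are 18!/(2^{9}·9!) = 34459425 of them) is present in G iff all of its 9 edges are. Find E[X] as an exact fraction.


K_18 has 18!/(2^{9}·9!) = 34459425 labelled perfect matchings.
For each such perfect matching H, let X_H = 1 if all 9 edges of H are present in G. Then P[X_H = 1] = p^{9} = (2/3)^{9} = 512/19683.
By linearity of expectation: E[X] = Σ_H E[X_H] = 34459425 · p^{9} = 34459425 · 512/19683 = 217817600/243.
Numerically: E[X] ≈ 8.96e+05.

E[X] = 34459425 · (2/3)^{9} = 217817600/243 ≈ 8.96e+05.


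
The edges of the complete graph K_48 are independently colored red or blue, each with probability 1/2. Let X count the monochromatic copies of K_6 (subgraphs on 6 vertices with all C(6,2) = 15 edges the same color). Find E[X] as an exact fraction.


Let X = Σ_S X_S over the C(48, 6) = 12271512 subsets S of size 6, where X_S = 1 if the K_6 on S is monochromatic.
For a fixed S, the K_6 on S has C(6, 2) = 15 edges. P[all 15 edges red] = (1/2)^15, and likewise for blue, so P[monochromatic] = 2·(1/2)^15 = 2^{1 − 15} = 1/16384.
Summing: E[X] = C(48, 6) · 2^{1 − 15} = 12271512 · 1/16384 = 1533939/2048.
Numerically: E[X] ≈ 748.9937.

E[X] = C(48,6)·2^(1−C(6,2)) = 1533939/2048 ≈ 748.9937.


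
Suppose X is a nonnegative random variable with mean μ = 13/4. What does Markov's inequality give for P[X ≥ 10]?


μ = E[X] = 13/4, a = 10.
Markov: P[X ≥ 10] ≤ μ/a = (13/4)/10 = 13/40.
Numerically: ≈ 0.325.
(Since a = 10 > μ = 3.250, the bound 13/40 is < 1 and informative.)

P[X ≥ 10] ≤ 13/40 ≈ 0.325.


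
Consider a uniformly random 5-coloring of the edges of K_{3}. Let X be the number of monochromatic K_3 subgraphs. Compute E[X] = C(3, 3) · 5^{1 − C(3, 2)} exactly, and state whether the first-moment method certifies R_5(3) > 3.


E[X] = C(3, 3) · 5^{1 − 3} = 1 · 5^{−2} = 1/25.
As a reduced fraction: E[X] = 1/25 ≈ 0.04000.
Is E[X] < 1? YES.
Since E[X] < 1, there exists a 5-coloring of K_{3} with no monochromatic K_3; hence R_5(3) > 3.

E[X] = 1/25 ≈ 0.04000; E[X] < 1, so R_5(3) > 3.


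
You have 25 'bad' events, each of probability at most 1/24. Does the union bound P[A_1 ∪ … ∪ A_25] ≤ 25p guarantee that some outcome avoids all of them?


Union bound: P[∪_{i=1}^{25} A_i] ≤ Σ_i P[A_i] ≤ 25·p = 25·(1/24) = 25/24.
Numerically: 25/24 ≈ 1.041667.
Is 25/24 < 1? NO.
Since the bound 25/24 is ≥ 1, the union bound is uninformative here; it does NOT by itself certify existence.

25·p = 25/24 ≈ 1.041667; existence NOT certified by the union bound.


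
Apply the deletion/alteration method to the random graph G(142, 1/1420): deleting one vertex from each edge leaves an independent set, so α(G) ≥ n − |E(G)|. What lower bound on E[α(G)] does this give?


E[|E(G)|] = C(142, 2)·p = 10011 · (1/1420) = 141/20.
E[α(G)] ≥ n − E[|E(G)|] = 142 − 141/20 = 2699/20.
Numerically: ≈ 134.950000.
(This is only a lower bound; the true E[α(G)] may be larger.)

E[α(G)] ≥ 2699/20 ≈ 134.950000.


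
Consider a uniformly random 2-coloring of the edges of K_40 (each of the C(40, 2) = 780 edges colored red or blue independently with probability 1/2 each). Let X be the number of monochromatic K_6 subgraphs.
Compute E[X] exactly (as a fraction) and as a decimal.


Let X = Σ_S X_S over the C(40, 6) = 3838380 subsets S of size 6, where X_S = 1 if the K_6 on S is monochromatic.
For a fixed S, the K_6 on S has C(6, 2) = 15 edges. P[all 15 edges red] = (1/2)^15, and likewise for blue, so P[monochromatic] = 2·(1/2)^15 = 2^{1 − 15} = 1/16384.
By linearity of expectation: E[X] = C(40, 6) · 2^{1 − 15} = 3838380 · 1/16384 = 959595/4096.
Numerically: E[X] ≈ 234.2761.

E[X] = C(40,6)·2^(1−C(6,2)) = 959595/4096 ≈ 234.2761.


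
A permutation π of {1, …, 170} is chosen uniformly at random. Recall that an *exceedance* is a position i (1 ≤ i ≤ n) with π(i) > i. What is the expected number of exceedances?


Write X = Σ_{i=1}^{170} X_i, where X_i = 1_{π(i) > i}.
For each fixed i, π(i) is uniform over {1, …, 170} (marginal of a uniform permutation), so P[π(i) > i] = (n − i)/n. Summing: Σ_{i=1}^{170} (n − i)/n = (0 + 1 + … + 169)/170 = 170(170 − 1)/(2·170) = (170 − 1)/2.
Hence E[X] = Σ_{i=1}^{170} (170 − i)/170 = 169/2 ≈ 84.50000.

E[X] = 169/2 = 84.50000.


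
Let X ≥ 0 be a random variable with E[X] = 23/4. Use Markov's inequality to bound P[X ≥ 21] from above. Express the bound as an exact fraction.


μ = E[X] = 23/4, a = 21.
Markov: P[X ≥ 21] ≤ μ/a = (23/4)/21 = 23/84.
Numerically: ≈ 0.273810.
(Since a = 21 > μ = 5.750000, the bound 23/84 is < 1 and informative.)

P[X ≥ 21] ≤ 23/84 ≈ 0.273810.


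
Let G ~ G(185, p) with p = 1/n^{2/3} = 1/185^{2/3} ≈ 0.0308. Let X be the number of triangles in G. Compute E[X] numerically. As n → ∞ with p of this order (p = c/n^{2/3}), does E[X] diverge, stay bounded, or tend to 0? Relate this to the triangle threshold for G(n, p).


Number of potential triangles: C(185, 3) = 1038220.
Each occurs with probability p³ ≈ (0.0308)³ ≈ 2.921841e-05.
By linearity: E[X] = C(185, 3)·p³ ≈ 1038220 · 2.921841e-05 ≈ 30.3351.
Since α = 2/3 < 1, p = c/n^{2/3} ≫ 1/n is above the triangle threshold p ~ 1/n. Asymptotically E[X] ~ (c³/6)·n^{3(1−α)} = (1³/6)·n^{1} → ∞; triangles are abundant w.h.p.

E[X] ≈ 30.3351; in regime p = Θ(1/n^{2/3}) E[X] diverges (above the triangle threshold p ~ 1/n).


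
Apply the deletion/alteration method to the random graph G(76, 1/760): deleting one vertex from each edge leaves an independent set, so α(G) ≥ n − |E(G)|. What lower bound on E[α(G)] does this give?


E[|E(G)|] = C(76, 2)·p = 2850 · (1/760) = 15/4.
E[α(G)] ≥ n − E[|E(G)|] = 76 − 15/4 = 289/4.
Numerically: ≈ 72.25000.
(This is only a lower bound; the true E[α(G)] may be larger.)

E[α(G)] ≥ 289/4 ≈ 72.25000.


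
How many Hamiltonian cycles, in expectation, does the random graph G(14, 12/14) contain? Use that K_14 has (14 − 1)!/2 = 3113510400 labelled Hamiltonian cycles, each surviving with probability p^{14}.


K_14 has (14 − 1)!/2 = 3113510400 labelled Hamiltonian cycles.
For each such Hamiltonian cycle H, let X_H = 1 if all 14 edges of H are present in G. Then P[X_H = 1] = p^{14} = (6/7)^{14} = 78364164096/678223072849.
Summing the indicators: E[X] = Σ_H E[X_H] = 3113510400 · p^{14} = 3113510400 · 78364164096/678223072849 = 34855377128600371200/96889010407.
Numerically: E[X] ≈ 3.597e+08.

E[X] = 3113510400 · (6/7)^{14} = 34855377128600371200/96889010407 ≈ 3.597e+08.


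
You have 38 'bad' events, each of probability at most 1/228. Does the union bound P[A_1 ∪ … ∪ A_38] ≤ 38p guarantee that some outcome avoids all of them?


Union bound: P[∪_{i=1}^{38} A_i] ≤ Σ_i P[A_i] ≤ 38·p = 38·(1/228) = 1/6.
Numerically: 1/6 ≈ 0.166667.
Is 1/6 < 1? YES.
Since P[∪ A_i] ≤ 1/6 < 1, the complement has P[∩ A_i^c] ≥ 1 − 1/6 = 5/6 > 0, so some outcome avoids every A_i.

38·p = 1/6 ≈ 0.166667; existence CERTIFIED by the union bound.


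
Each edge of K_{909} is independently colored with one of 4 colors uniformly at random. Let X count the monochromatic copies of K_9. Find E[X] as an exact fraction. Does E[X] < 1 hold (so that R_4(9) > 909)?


E[X] = C(909, 9) · 4^{1 − 36} = 1122169012923711463931 · 4^{−35} = 1122169012923711463931/1180591620717411303424.
As a reduced fraction: E[X] = 1122169012923711463931/1180591620717411303424 ≈ 0.95051.
Is E[X] < 1? YES.
Since E[X] < 1, there exists a 4-coloring of K_{909} with no monochromatic K_9; hence R_4(9) > 909.

E[X] = 1122169012923711463931/1180591620717411303424 ≈ 0.95051; E[X] < 1, so R_4(9) > 909.


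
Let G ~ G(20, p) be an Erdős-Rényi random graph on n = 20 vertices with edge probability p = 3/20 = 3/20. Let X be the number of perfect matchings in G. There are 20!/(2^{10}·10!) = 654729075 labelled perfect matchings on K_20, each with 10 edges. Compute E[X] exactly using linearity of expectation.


K_20 has 20!/(2^{10}·10!) = 654729075 labelled perfect matchings.
For each such perfect matching H, let X_H = 1 if all 10 edges of H are present in G. Then P[X_H = 1] = p^{10} = (3/20)^{10} = 59049/10240000000000.
By linearity of expectation: E[X] = Σ_H E[X_H] = 654729075 · p^{10} = 654729075 · 59049/10240000000000 = 1546443885987/409600000000.
Numerically: E[X] ≈ 3.7755.

E[X] = 654729075 · (3/20)^{10} = 1546443885987/409600000000 ≈ 3.7755.


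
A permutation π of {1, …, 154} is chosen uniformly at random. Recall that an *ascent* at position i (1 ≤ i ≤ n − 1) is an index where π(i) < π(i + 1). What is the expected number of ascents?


Write X = Σ X_I over i = 1, …, 153, with X_I the indicator of one ascent.
There are 153 indicators.
For each fixed i, the pair (π(i), π(i+1)) is a uniformly random ordered pair of distinct values from {1, …, 154}; by symmetry P[π(i) < π(i+1)] = 1/2.
By linearity: E[X] = 153 · (1/2) = (154 − 1) · (1/2) = 153/2 ≈ 76.5000.

E[X] = 153/2 = 76.5000.


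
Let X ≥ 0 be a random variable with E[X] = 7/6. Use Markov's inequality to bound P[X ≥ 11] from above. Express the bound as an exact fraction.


μ = E[X] = 7/6, a = 11.
Markov: P[X ≥ 11] ≤ μ/a = (7/6)/11 = 7/66.
Numerically: ≈ 0.1061.
(Since a = 11 > μ = 1.1667, the bound 7/66 is < 1 and informative.)

P[X ≥ 11] ≤ 7/66 ≈ 0.1061.


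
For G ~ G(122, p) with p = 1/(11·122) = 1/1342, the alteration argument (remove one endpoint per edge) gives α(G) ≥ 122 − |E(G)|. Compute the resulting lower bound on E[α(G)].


E[|E(G)|] = C(122, 2)·p = 7381 · (1/1342) = 11/2.
E[α(G)] ≥ n − E[|E(G)|] = 122 − 11/2 = 233/2.
Numerically: ≈ 116.500.
(This is only a lower bound; the true E[α(G)] may be larger.)

E[α(G)] ≥ 233/2 ≈ 116.500.


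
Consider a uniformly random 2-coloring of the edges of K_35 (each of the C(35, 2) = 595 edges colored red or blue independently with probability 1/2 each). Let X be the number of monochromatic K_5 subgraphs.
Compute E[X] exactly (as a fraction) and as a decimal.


Let X = Σ_S X_S over the C(35, 5) = 324632 subsets S of size 5, where X_S = 1 if the K_5 on S is monochromatic.
For a fixed S, the K_5 on S has C(5, 2) = 10 edges. P[all 10 edges red] = (1/2)^10, and likewise for blue, so P[monochromatic] = 2·(1/2)^10 = 2^{1 − 10} = 1/512.
By linearity of expectation: E[X] = C(35, 5) · 2^{1 − 10} = 324632 · 1/512 = 40579/64.
Numerically: E[X] ≈ 634.0469.

E[X] = C(35,5)·2^(1−C(5,2)) = 40579/64 ≈ 634.0469.


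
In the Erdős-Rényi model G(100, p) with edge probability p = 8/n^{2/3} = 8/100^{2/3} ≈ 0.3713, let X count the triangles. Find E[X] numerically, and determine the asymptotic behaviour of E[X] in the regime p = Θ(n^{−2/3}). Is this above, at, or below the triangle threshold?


Number of potential triangles: C(100, 3) = 161700.
Each occurs with probability p³ ≈ (0.3713)³ ≈ 5.120000e-02.
By linearity: E[X] = C(100, 3)·p³ ≈ 161700 · 5.120000e-02 ≈ 8279.0400.
Since α = 2/3 < 1, p = c/n^{2/3} ≫ 1/n is above the triangle threshold p ~ 1/n. Asymptotically E[X] ~ (c³/6)·n^{3(1−α)} = (8³/6)·n^{1} → ∞; triangles are abundant w.h.p.

E[X] ≈ 8279.0400; in regime p = Θ(1/n^{2/3}) E[X] diverges (above the triangle threshold p ~ 1/n).


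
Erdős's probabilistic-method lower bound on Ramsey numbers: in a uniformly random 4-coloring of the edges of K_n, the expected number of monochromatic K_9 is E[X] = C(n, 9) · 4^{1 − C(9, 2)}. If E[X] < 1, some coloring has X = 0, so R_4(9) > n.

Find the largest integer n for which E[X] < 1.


We need C(n, 9) · 4^{1 − 36} < 1, i.e. C(n, 9) < 4^{36 − 1} = 1180591620717411303424.
Check values of n near the boundary:
  n = 908: C(908, 9) = 1111058428637338083100; 1111058428637338083100 < 1180591620717411303424? YES
  n = 909: C(909, 9) = 1122169012923711463931; 1122169012923711463931 < 1180591620717411303424? YES
  n = 910: C(910, 9) = 1133378248346922788210; 1133378248346922788210 < 1180591620717411303424? YES
  n = 911: C(911, 9) = 1144686900492291197405; 1144686900492291197405 < 1180591620717411303424? YES
  n = 912: C(912, 9) = 1156095740032081475120; 1156095740032081475120 < 1180591620717411303424? YES
  n = 913: C(913, 9) = 1167605542753639808390; 1167605542753639808390 < 1180591620717411303424? YES
  n = 914: C(914, 9) = 1179217089587653905932; 1179217089587653905932 < 1180591620717411303424? YES
  n = 915: C(915, 9) = 1190931166636537885130; 1190931166636537885130 < 1180591620717411303424? NO
  n = 916: C(916, 9) = 1202748565202942340440; 1202748565202942340440 < 1180591620717411303424? NO
The largest n with C(n, 9) < 1180591620717411303424 is n = 914 (where E[X] = 294804272396913476483/295147905179352825856 ≈ 0.99884). Hence R_4(9) > 914, i.e. R_4(9) ≥ 915.

Largest n = 914; hence R_4(9) > 914.


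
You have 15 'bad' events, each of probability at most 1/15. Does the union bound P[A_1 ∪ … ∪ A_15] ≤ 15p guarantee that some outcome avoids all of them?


Union bound: P[∪_{i=1}^{15} A_i] ≤ Σ_i P[A_i] ≤ 15·p = 15·(1/15) = 1.
Numerically: 1 ≈ 1.000.
Is 1 < 1? NO.
Since the bound 1 is ≥ 1, the union bound is uninformative here; it does NOT by itself certify existence.

15·p = 1 ≈ 1.000; existence NOT certified by the union bound.


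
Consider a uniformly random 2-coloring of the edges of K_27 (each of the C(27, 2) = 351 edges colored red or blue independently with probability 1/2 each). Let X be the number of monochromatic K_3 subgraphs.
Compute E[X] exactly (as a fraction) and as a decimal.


Let X = Σ_S X_S over the C(27, 3) = 2925 subsets S of size 3, where X_S = 1 if the K_3 on S is monochromatic.
For a fixed S, the K_3 on S has C(3, 2) = 3 edges. P[all 3 edges red] = (1/2)^3, and likewise for blue, so P[monochromatic] = 2·(1/2)^3 = 2^{1 − 3} = 1/4.
By linearity of expectation: E[X] = C(27, 3) · 2^{1 − 3} = 2925 · 1/4 = 2925/4.
Numerically: E[X] ≈ 731.25000.

E[X] = C(27,3)·2^(1−C(3,2)) = 2925/4 ≈ 731.25000.


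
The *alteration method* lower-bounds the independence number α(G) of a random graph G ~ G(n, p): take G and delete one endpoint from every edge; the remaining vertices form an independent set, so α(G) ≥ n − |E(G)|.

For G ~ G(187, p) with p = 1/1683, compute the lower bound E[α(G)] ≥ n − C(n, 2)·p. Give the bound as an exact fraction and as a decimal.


E[|E(G)|] = C(187, 2)·p = 17391 · (1/1683) = 31/3.
E[α(G)] ≥ n − E[|E(G)|] = 187 − 31/3 = 530/3.
Numerically: ≈ 176.66667.
(This is only a lower bound; the true E[α(G)] may be larger.)

E[α(G)] ≥ 530/3 ≈ 176.66667.


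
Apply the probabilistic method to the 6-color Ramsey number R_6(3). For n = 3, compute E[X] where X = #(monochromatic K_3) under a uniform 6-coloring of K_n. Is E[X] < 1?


E[X] = C(3, 3) · 6^{1 − 3} = 1 · 6^{−2} = 1/36.
As a reduced fraction: E[X] = 1/36 ≈ 0.02778.
Is E[X] < 1? YES.
Since E[X] < 1, there exists a 6-coloring of K_{3} with no monochromatic K_3; hence R_6(3) > 3.

E[X] = 1/36 ≈ 0.02778; E[X] < 1, so R_6(3) > 3.


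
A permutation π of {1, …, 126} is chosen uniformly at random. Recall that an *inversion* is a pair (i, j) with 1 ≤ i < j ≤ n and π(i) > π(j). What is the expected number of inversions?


Write X = Σ X_I over the C(126, 2) = 7875 pairs i < j, with X_I the indicator of one inversion.
There are 7875 indicators.
For each fixed pair i < j, the values π(i) and π(j) are two distinct elements of {1, …, 126} in uniformly random order; by symmetry P[π(i) > π(j)] = 1/2.
By linearity: E[X] = 7875 · (1/2) = C(126, 2) · (1/2) = 7875/2 = 7875/2 ≈ 3937.5000.

E[X] = 7875/2 = 3937.5000.


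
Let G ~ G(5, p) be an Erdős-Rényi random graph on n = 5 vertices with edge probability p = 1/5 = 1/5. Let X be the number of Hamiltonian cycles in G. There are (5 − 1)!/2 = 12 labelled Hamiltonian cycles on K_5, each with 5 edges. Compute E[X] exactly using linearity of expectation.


K_5 has (5 − 1)!/2 = 12 labelled Hamiltonian cycles.
For each such Hamiltonian cycle H, let X_H = 1 if all 5 edges of H are present in G. Then P[X_H = 1] = p^{5} = (1/5)^{5} = 1/3125.
Summing the indicators: E[X] = Σ_H E[X_H] = 12 · p^{5} = 12 · 1/3125 = 12/3125.
Numerically: E[X] ≈ 0.00384.

E[X] = 12 · (1/5)^{5} = 12/3125 ≈ 0.00384.


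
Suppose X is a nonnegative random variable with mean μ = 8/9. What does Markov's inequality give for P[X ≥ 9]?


μ = E[X] = 8/9, a = 9.
Markov: P[X ≥ 9] ≤ μ/a = (8/9)/9 = 8/81.
Numerically: ≈ 0.099.
(Since a = 9 > μ = 0.889, the bound 8/81 is < 1 and informative.)

P[X ≥ 9] ≤ 8/81 ≈ 0.099.


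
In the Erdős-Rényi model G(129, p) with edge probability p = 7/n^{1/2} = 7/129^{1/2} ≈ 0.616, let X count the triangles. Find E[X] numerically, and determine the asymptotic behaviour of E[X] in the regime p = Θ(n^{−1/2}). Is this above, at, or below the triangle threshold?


Number of potential triangles: C(129, 3) = 349504.
Each occurs with probability p³ ≈ (0.616)³ ≈ 2.34104e-01.
By linearity: E[X] = C(129, 3)·p³ ≈ 349504 · 2.34104e-01 ≈ 81820.420.
Since α = 1/2 < 1, p = c/n^{1/2} ≫ 1/n is above the triangle threshold p ~ 1/n. Asymptotically E[X] ~ (c³/6)·n^{3(1−α)} = (7³/6)·n^{1.5} → ∞; triangles are abundant w.h.p.

E[X] ≈ 81820.420; in regime p = Θ(1/n^{1/2}) E[X] diverges (above the triangle threshold p ~ 1/n).


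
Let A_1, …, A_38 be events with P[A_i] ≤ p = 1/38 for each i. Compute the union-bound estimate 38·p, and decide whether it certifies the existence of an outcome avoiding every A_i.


Union bound: P[∪_{i=1}^{38} A_i] ≤ Σ_i P[A_i] ≤ 38·p = 38·(1/38) = 1.
Numerically: 1 ≈ 1.0000000.
Is 1 < 1? NO.
Since the bound 1 is ≥ 1, the union bound is uninformative here; it does NOT by itself certify existence.

38·p = 1 ≈ 1.0000000; existence NOT certified by the union bound.


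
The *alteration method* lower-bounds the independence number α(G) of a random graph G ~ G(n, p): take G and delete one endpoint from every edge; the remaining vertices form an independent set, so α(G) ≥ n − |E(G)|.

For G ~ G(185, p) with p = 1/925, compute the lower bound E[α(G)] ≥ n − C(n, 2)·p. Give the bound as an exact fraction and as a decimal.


E[|E(G)|] = C(185, 2)·p = 17020 · (1/925) = 92/5.
E[α(G)] ≥ n − E[|E(G)|] = 185 − 92/5 = 833/5.
Numerically: ≈ 166.600000.
(This is only a lower bound; the true E[α(G)] may be larger.)

E[α(G)] ≥ 833/5 ≈ 166.600000.


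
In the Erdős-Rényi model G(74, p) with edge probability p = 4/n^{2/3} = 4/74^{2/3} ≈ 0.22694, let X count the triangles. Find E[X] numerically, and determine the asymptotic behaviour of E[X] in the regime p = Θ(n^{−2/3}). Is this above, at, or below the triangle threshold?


Number of potential triangles: C(74, 3) = 64824.
Each occurs with probability p³ ≈ (0.22694)³ ≈ 1.1687363e-02.
By linearity: E[X] = C(74, 3)·p³ ≈ 64824 · 1.1687363e-02 ≈ 757.62162.
Since α = 2/3 < 1, p = c/n^{2/3} ≫ 1/n is above the triangle threshold p ~ 1/n. Asymptotically E[X] ~ (c³/6)·n^{3(1−α)} = (4³/6)·n^{1} → ∞; triangles are abundant w.h.p.

E[X] ≈ 757.62162; in regime p = Θ(1/n^{2/3}) E[X] diverges (above the triangle threshold p ~ 1/n).


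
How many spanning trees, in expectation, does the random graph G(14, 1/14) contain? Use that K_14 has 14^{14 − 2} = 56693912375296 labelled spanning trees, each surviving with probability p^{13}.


K_14 has 14^{14 − 2} = 56693912375296 labelled spanning trees.
For each such spanning tree H, let X_H = 1 if all 13 edges of H are present in G. Then P[X_H = 1] = p^{13} = (1/14)^{13} = 1/793714773254144.
By linearity: E[X] = Σ_H E[X_H] = 56693912375296 · p^{13} = 56693912375296 · 1/793714773254144 = 1/14.
Numerically: E[X] ≈ 0.0714286.

E[X] = 56693912375296 · (1/14)^{13} = 1/14 ≈ 0.0714286.


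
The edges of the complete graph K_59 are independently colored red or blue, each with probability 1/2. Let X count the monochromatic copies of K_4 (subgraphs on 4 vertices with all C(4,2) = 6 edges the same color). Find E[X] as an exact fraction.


Let X = Σ_S X_S over the C(59, 4) = 455126 subsets S of size 4, where X_S = 1 if the K_4 on S is monochromatic.
For a fixed S, the K_4 on S has C(4, 2) = 6 edges. P[all 6 edges red] = (1/2)^6, and likewise for blue, so P[monochromatic] = 2·(1/2)^6 = 2^{1 − 6} = 1/32.
By linearity: E[X] = C(59, 4) · 2^{1 − 6} = 455126 · 1/32 = 227563/16.
Numerically: E[X] ≈ 14222.68750.

E[X] = C(59,4)·2^(1−C(4,2)) = 227563/16 ≈ 14222.68750.


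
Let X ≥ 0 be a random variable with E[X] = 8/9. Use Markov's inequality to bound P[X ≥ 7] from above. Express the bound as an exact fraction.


μ = E[X] = 8/9, a = 7.
Markov: P[X ≥ 7] ≤ μ/a = (8/9)/7 = 8/63.
Numerically: ≈ 0.1270.
(Since a = 7 > μ = 0.8889, the bound 8/63 is < 1 and informative.)

P[X ≥ 7] ≤ 8/63 ≈ 0.1270.


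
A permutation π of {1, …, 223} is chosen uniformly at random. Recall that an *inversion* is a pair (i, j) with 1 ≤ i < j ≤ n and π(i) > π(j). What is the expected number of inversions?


Write X = Σ X_I over the C(223, 2) = 24753 pairs i < j, with X_I the indicator of one inversion.
There are 24753 indicators.
For each fixed pair i < j, the values π(i) and π(j) are two distinct elements of {1, …, 223} in uniformly random order; by symmetry P[π(i) > π(j)] = 1/2.
By linearity: E[X] = 24753 · (1/2) = C(223, 2) · (1/2) = 24753/2 = 24753/2 ≈ 12376.500000.

E[X] = 24753/2 = 12376.500000.


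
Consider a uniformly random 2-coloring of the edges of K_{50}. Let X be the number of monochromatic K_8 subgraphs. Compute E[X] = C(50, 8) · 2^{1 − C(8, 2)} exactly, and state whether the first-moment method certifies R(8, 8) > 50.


E[X] = C(50, 8) · 2^{1 − 28} = 536878650 · 2^{−27} = 536878650/134217728.
As a reduced fraction: E[X] = 268439325/67108864 ≈ 4.0000577.
Is E[X] < 1? NO.
Since E[X] ≥ 1, the first-moment bound is inconclusive at n = 50; it does NOT by itself certify R(8, 8) > 50.

E[X] = 268439325/67108864 ≈ 4.0000577; E[X] ≥ 1; first-moment method inconclusive here.


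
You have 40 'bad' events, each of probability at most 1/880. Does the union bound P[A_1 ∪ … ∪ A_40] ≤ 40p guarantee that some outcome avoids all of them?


Union bound: P[∪_{i=1}^{40} A_i] ≤ Σ_i P[A_i] ≤ 40·p = 40·(1/880) = 1/22.
Numerically: 1/22 ≈ 0.045455.
Is 1/22 < 1? YES.
Since P[∪ A_i] ≤ 1/22 < 1, the complement has P[∩ A_i^c] ≥ 1 − 1/22 = 21/22 > 0, so some outcome avoids every A_i.

40·p = 1/22 ≈ 0.045455; existence CERTIFIED by the union bound.


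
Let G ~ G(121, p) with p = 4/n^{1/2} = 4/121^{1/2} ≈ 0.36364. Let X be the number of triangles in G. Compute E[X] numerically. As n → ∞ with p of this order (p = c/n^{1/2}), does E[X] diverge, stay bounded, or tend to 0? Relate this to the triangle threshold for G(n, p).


Number of potential triangles: C(121, 3) = 287980.
Each occurs with probability p³ ≈ (0.36364)³ ≈ 4.8084147e-02.
By linearity: E[X] = C(121, 3)·p³ ≈ 287980 · 4.8084147e-02 ≈ 13847.27273.
Since α = 1/2 < 1, p = c/n^{1/2} ≫ 1/n is above the triangle threshold p ~ 1/n. Asymptotically E[X] ~ (c³/6)·n^{3(1−α)} = (4³/6)·n^{1.5} → ∞; triangles are abundant w.h.p.

E[X] ≈ 13847.27273; in regime p = Θ(1/n^{1/2}) E[X] diverges (above the triangle threshold p ~ 1/n).


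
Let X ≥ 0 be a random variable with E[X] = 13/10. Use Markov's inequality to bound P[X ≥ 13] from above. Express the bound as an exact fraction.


μ = E[X] = 13/10, a = 13.
Markov: P[X ≥ 13] ≤ μ/a = (13/10)/13 = 1/10.
Numerically: ≈ 0.1000.
(Since a = 13 > μ = 1.3000, the bound 1/10 is < 1 and informative.)

P[X ≥ 13] ≤ 1/10 ≈ 0.1000.


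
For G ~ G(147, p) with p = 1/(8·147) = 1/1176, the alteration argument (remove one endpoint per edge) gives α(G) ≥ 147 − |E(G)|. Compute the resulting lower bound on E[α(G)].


E[|E(G)|] = C(147, 2)·p = 10731 · (1/1176) = 73/8.
E[α(G)] ≥ n − E[|E(G)|] = 147 − 73/8 = 1103/8.
Numerically: ≈ 137.8750.
(This is only a lower bound; the true E[α(G)] may be larger.)

E[α(G)] ≥ 1103/8 ≈ 137.8750.


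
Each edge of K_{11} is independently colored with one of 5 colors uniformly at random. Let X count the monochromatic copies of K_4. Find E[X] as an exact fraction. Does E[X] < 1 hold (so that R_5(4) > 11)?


E[X] = C(11, 4) · 5^{1 − 6} = 330 · 5^{−5} = 330/3125.
As a reduced fraction: E[X] = 66/625 ≈ 0.1056.
Is E[X] < 1? YES.
Since E[X] < 1, there exists a 5-coloring of K_{11} with no monochromatic K_4; hence R_5(4) > 11.

E[X] = 66/625 ≈ 0.1056; E[X] < 1, so R_5(4) > 11.


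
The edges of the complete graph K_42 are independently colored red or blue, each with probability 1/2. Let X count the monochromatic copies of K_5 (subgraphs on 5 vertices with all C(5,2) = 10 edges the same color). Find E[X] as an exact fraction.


Let X = Σ_S X_S over the C(42, 5) = 850668 subsets S of size 5, where X_S = 1 if the K_5 on S is monochromatic.
For a fixed S, the K_5 on S has C(5, 2) = 10 edges. P[all 10 edges red] = (1/2)^10, and likewise for blue, so P[monochromatic] = 2·(1/2)^10 = 2^{1 − 10} = 1/512.
By linearity: E[X] = C(42, 5) · 2^{1 − 10} = 850668 · 1/512 = 212667/128.
Numerically: E[X] ≈ 1661.461.

E[X] = C(42,5)·2^(1−C(5,2)) = 212667/128 ≈ 1661.461.


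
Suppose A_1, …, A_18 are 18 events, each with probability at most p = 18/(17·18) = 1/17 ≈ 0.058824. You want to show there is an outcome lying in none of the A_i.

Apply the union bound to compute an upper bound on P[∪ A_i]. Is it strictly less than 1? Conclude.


Union bound: P[∪_{i=1}^{18} A_i] ≤ Σ_i P[A_i] ≤ 18·p = 18·(1/17) = 18/17.
Numerically: 18/17 ≈ 1.058824.
Is 18/17 < 1? NO.
Since the bound 18/17 is ≥ 1, the union bound is uninformative here; it does NOT by itself certify existence.

18·p = 18/17 ≈ 1.058824; existence NOT certified by the union bound.


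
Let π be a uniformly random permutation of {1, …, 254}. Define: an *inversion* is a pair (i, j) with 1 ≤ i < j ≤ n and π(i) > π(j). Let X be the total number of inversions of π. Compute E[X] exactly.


Write X = Σ X_I over the C(254, 2) = 32131 pairs i < j, with X_I the indicator of one inversion.
There are 32131 indicators.
For each fixed pair i < j, the values π(i) and π(j) are two distinct elements of {1, …, 254} in uniformly random order; by symmetry P[π(i) > π(j)] = 1/2.
By linearity: E[X] = 32131 · (1/2) = C(254, 2) · (1/2) = 32131/2 = 32131/2 ≈ 16065.5000.

E[X] = 32131/2 = 16065.5000.


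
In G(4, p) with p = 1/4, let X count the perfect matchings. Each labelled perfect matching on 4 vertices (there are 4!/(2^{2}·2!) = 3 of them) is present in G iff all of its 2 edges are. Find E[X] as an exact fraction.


K_4 has 4!/(2^{2}·2!) = 3 labelled perfect matchings.
For each such perfect matching H, let X_H = 1 if all 2 edges of H are present in G. Then P[X_H = 1] = p^{2} = (1/4)^{2} = 1/16.
Summing the indicators: E[X] = Σ_H E[X_H] = 3 · p^{2} = 3 · 1/16 = 3/16.
Numerically: E[X] ≈ 0.188.

E[X] = 3 · (1/4)^{2} = 3/16 ≈ 0.188.


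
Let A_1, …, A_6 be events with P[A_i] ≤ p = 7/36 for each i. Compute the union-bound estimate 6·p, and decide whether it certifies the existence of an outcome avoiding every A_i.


Union bound: P[∪_{i=1}^{6} A_i] ≤ Σ_i P[A_i] ≤ 6·p = 6·(7/36) = 7/6.
Numerically: 7/6 ≈ 1.16667.
Is 7/6 < 1? NO.
Since the bound 7/6 is ≥ 1, the union bound is uninformative here; it does NOT by itself certify existence.

6·p = 7/6 ≈ 1.16667; existence NOT certified by the union bound.


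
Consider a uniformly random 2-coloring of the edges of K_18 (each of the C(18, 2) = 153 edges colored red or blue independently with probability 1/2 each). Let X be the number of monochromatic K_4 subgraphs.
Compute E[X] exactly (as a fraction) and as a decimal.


Let X = Σ_S X_S over the C(18, 4) = 3060 subsets S of size 4, where X_S = 1 if the K_4 on S is monochromatic.
For a fixed S, the K_4 on S has C(4, 2) = 6 edges. P[all 6 edges red] = (1/2)^6, and likewise for blue, so P[monochromatic] = 2·(1/2)^6 = 2^{1 − 6} = 1/32.
Summing: E[X] = C(18, 4) · 2^{1 − 6} = 3060 · 1/32 = 765/8.
Numerically: E[X] ≈ 95.62500.

E[X] = C(18,4)·2^(1−C(4,2)) = 765/8 ≈ 95.62500.


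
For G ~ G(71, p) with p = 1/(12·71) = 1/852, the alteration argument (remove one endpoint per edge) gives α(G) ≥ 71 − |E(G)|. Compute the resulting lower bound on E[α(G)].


E[|E(G)|] = C(71, 2)·p = 2485 · (1/852) = 35/12.
E[α(G)] ≥ n − E[|E(G)|] = 71 − 35/12 = 817/12.
Numerically: ≈ 68.0833.
(This is only a lower bound; the true E[α(G)] may be larger.)

E[α(G)] ≥ 817/12 ≈ 68.0833.


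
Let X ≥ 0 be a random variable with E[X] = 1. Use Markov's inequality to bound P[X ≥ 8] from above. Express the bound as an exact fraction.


μ = E[X] = 1, a = 8.
Markov: P[X ≥ 8] ≤ μ/a = (1)/8 = 1/8.
Numerically: ≈ 0.125.
(Since a = 8 > μ = 1.000, the bound 1/8 is < 1 and informative.)

P[X ≥ 8] ≤ 1/8 ≈ 0.125.


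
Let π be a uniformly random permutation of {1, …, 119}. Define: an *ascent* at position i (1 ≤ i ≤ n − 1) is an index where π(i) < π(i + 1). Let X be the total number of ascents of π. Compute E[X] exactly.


Write X = Σ X_I over i = 1, …, 118, with X_I the indicator of one ascent.
There are 118 indicators.
For each fixed i, the pair (π(i), π(i+1)) is a uniformly random ordered pair of distinct values from {1, …, 119}; by symmetry P[π(i) < π(i+1)] = 1/2.
By linearity: E[X] = 118 · (1/2) = (119 − 1) · (1/2) = 59 ≈ 59.00000.

E[X] = 59 = 59.00000.


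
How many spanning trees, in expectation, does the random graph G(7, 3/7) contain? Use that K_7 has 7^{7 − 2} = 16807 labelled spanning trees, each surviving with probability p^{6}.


K_7 has 7^{7 − 2} = 16807 labelled spanning trees.
For each such spanning tree H, let X_H = 1 if all 6 edges of H are present in G. Then P[X_H = 1] = p^{6} = (3/7)^{6} = 729/117649.
By linearity: E[X] = Σ_H E[X_H] = 16807 · p^{6} = 16807 · 729/117649 = 729/7.
Numerically: E[X] ≈ 104.

E[X] = 16807 · (3/7)^{6} = 729/7 ≈ 104.


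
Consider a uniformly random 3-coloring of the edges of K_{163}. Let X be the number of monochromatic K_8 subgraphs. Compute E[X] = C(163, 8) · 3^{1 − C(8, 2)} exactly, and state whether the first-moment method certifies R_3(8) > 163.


E[X] = C(163, 8) · 3^{1 − 28} = 10380216608892 · 3^{−27} = 10380216608892/7625597484987.
As a reduced fraction: E[X] = 128150822332/94143178827 ≈ 1.36123.
Is E[X] < 1? NO.
Since E[X] ≥ 1, the first-moment bound is inconclusive at n = 163; it does NOT by itself certify R_3(8) > 163.

E[X] = 128150822332/94143178827 ≈ 1.36123; E[X] ≥ 1; first-moment method inconclusive here.


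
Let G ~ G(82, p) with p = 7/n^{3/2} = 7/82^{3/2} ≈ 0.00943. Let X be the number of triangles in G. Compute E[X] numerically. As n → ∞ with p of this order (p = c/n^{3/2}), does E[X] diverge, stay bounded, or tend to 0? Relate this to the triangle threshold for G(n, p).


Number of potential triangles: C(82, 3) = 88560.
Each occurs with probability p³ ≈ (0.00943)³ ≈ 8.37783e-07.
By linearity: E[X] = C(82, 3)·p³ ≈ 88560 · 8.37783e-07 ≈ 0.074.
Since α = 3/2 > 1, p = c/n^{3/2} = o(1/n) is below the triangle threshold p ~ 1/n. Asymptotically E[X] ~ (c³/6)·n^{3(1−α)} = (7³/6)·n^{-1.5} → 0, so by Markov's inequality G has no triangles w.h.p.

E[X] ≈ 0.074; in regime p = Θ(1/n^{3/2}) E[X] tends to 0 (below the triangle threshold p ~ 1/n).


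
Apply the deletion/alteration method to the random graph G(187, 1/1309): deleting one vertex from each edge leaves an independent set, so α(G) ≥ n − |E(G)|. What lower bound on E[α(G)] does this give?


E[|E(G)|] = C(187, 2)·p = 17391 · (1/1309) = 93/7.
E[α(G)] ≥ n − E[|E(G)|] = 187 − 93/7 = 1216/7.
Numerically: ≈ 173.71429.
(This is only a lower bound; the true E[α(G)] may be larger.)

E[α(G)] ≥ 1216/7 ≈ 173.71429.


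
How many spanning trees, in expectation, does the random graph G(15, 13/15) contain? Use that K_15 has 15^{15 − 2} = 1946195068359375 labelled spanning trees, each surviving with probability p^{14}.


K_15 has 15^{15 − 2} = 1946195068359375 labelled spanning trees.
For each such spanning tree H, let X_H = 1 if all 14 edges of H are present in G. Then P[X_H = 1] = p^{14} = (13/15)^{14} = 3937376385699289/29192926025390625.
By linearity of expectation: E[X] = Σ_H E[X_H] = 1946195068359375 · p^{14} = 1946195068359375 · 3937376385699289/29192926025390625 = 3937376385699289/15.
Numerically: E[X] ≈ 2.62492e+14.

E[X] = 1946195068359375 · (13/15)^{14} = 3937376385699289/15 ≈ 2.62492e+14.


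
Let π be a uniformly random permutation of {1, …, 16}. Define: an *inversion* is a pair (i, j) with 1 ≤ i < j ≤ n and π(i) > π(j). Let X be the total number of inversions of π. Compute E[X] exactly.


Write X = Σ X_I over the C(16, 2) = 120 pairs i < j, with X_I the indicator of one inversion.
There are 120 indicators.
For each fixed pair i < j, the values π(i) and π(j) are two distinct elements of {1, …, 16} in uniformly random order; by symmetry P[π(i) > π(j)] = 1/2.
By linearity: E[X] = 120 · (1/2) = C(16, 2) · (1/2) = 120/2 = 60 ≈ 60.0000.

E[X] = 60 = 60.0000.


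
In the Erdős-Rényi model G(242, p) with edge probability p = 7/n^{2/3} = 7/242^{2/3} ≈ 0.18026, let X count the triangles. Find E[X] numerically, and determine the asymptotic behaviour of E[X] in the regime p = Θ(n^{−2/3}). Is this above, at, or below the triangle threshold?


Number of potential triangles: C(242, 3) = 2332880.
Each occurs with probability p³ ≈ (0.18026)³ ≈ 5.8568404e-03.
By linearity: E[X] = C(242, 3)·p³ ≈ 2332880 · 5.8568404e-03 ≈ 13663.30579.
Since α = 2/3 < 1, p = c/n^{2/3} ≫ 1/n is above the triangle threshold p ~ 1/n. Asymptotically E[X] ~ (c³/6)·n^{3(1−α)} = (7³/6)·n^{1} → ∞; triangles are abundant w.h.p.

E[X] ≈ 13663.30579; in regime p = Θ(1/n^{2/3}) E[X] diverges (above the triangle threshold p ~ 1/n).


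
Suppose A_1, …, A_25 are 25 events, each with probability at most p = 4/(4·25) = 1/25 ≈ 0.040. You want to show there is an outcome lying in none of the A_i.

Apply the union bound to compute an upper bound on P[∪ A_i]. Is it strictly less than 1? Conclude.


Union bound: P[∪_{i=1}^{25} A_i] ≤ Σ_i P[A_i] ≤ 25·p = 25·(1/25) = 1.
Numerically: 1 ≈ 1.000.
Is 1 < 1? NO.
Since the bound 1 is ≥ 1, the union bound is uninformative here; it does NOT by itself certify existence.

25·p = 1 ≈ 1.000; existence NOT certified by the union bound.


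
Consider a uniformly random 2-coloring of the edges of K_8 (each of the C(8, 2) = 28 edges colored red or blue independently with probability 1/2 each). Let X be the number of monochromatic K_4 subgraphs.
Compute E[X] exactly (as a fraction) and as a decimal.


Let X = Σ_S X_S over the C(8, 4) = 70 subsets S of size 4, where X_S = 1 if the K_4 on S is monochromatic.
For a fixed S, the K_4 on S has C(4, 2) = 6 edges. P[all 6 edges red] = (1/2)^6, and likewise for blue, so P[monochromatic] = 2·(1/2)^6 = 2^{1 − 6} = 1/32.
By linearity of expectation: E[X] = C(8, 4) · 2^{1 − 6} = 70 · 1/32 = 35/16.
Numerically: E[X] ≈ 2.18750.

E[X] = C(8,4)·2^(1−C(4,2)) = 35/16 ≈ 2.18750.


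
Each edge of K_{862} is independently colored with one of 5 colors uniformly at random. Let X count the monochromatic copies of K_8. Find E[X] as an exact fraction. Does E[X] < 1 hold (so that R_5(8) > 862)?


E[X] = C(862, 8) · 5^{1 − 28} = 7317951015318931845 · 5^{−27} = 7317951015318931845/7450580596923828125.
As a reduced fraction: E[X] = 1463590203063786369/1490116119384765625 ≈ 0.9822.
Is E[X] < 1? YES.
Since E[X] < 1, there exists a 5-coloring of K_{862} with no monochromatic K_8; hence R_5(8) > 862.

E[X] = 1463590203063786369/1490116119384765625 ≈ 0.9822; E[X] < 1, so R_5(8) > 862.


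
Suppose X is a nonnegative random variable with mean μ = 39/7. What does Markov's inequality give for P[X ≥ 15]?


μ = E[X] = 39/7, a = 15.
Markov: P[X ≥ 15] ≤ μ/a = (39/7)/15 = 13/35.
Numerically: ≈ 0.371.
(Since a = 15 > μ = 5.571, the bound 13/35 is < 1 and informative.)

P[X ≥ 15] ≤ 13/35 ≈ 0.371.


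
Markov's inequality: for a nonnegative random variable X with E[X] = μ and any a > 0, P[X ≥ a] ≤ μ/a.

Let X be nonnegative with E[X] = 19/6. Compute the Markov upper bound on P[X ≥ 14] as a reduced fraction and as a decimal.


μ = E[X] = 19/6, a = 14.
Markov: P[X ≥ 14] ≤ μ/a = (19/6)/14 = 19/84.
Numerically: ≈ 0.2262.
(Since a = 14 > μ = 3.1667, the bound 19/84 is < 1 and informative.)

P[X ≥ 14] ≤ 19/84 ≈ 0.2262.


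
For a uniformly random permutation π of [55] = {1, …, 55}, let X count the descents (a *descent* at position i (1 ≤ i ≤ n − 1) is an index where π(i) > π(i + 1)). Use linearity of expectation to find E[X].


Write X = Σ X_I over i = 1, …, 54, with X_I the indicator of one descent.
There are 54 indicators.
For each fixed i, the pair (π(i), π(i+1)) is a uniformly random ordered pair of distinct values from {1, …, 55}; by symmetry P[π(i) > π(i+1)] = 1/2.
By linearity: E[X] = 54 · (1/2) = (55 − 1) · (1/2) = 27 ≈ 27.0000.

E[X] = 27 = 27.0000.


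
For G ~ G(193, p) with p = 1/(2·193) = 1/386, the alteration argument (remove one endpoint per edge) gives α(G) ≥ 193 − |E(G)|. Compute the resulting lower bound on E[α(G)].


E[|E(G)|] = C(193, 2)·p = 18528 · (1/386) = 48.
E[α(G)] ≥ n − E[|E(G)|] = 193 − 48 = 145.
Numerically: ≈ 145.000000.
(This is only a lower bound; the true E[α(G)] may be larger.)

E[α(G)] ≥ 145 ≈ 145.000000.


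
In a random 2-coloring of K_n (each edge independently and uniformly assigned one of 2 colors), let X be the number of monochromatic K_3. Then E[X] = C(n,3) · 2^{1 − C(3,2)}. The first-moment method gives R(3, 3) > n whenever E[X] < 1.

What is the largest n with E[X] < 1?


We need C(n, 3) · 2^{1 − 3} < 1, i.e. C(n, 3) < 2^{3 − 1} = 4.
Check values of n near the boundary:
  n = 3: C(3, 3) = 1; 1 < 4? YES
  n = 4: C(4, 3) = 4; 4 < 4? NO
  n = 5: C(5, 3) = 10; 10 < 4? NO
The largest n with C(n, 3) < 4 is n = 3 (where E[X] = 1/4 ≈ 0.25000). Hence R(3, 3) > 3, i.e. R(3, 3) ≥ 4.

Largest n = 3; hence R(3, 3) > 3.


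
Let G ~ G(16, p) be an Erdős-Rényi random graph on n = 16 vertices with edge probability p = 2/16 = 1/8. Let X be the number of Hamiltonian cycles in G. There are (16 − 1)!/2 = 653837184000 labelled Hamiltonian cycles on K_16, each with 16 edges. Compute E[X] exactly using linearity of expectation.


K_16 has (16 − 1)!/2 = 653837184000 labelled Hamiltonian cycles.
For each such Hamiltonian cycle H, let X_H = 1 if all 16 edges of H are present in G. Then P[X_H = 1] = p^{16} = (1/8)^{16} = 1/281474976710656.
Summing the indicators: E[X] = Σ_H E[X_H] = 653837184000 · p^{16} = 653837184000 · 1/281474976710656 = 638512875/274877906944.
Numerically: E[X] ≈ 0.0023229.

E[X] = 653837184000 · (1/8)^{16} = 638512875/274877906944 ≈ 0.0023229.
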